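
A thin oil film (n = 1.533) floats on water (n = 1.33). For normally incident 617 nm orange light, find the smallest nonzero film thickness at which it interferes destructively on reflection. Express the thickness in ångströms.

2012 Å

Top surface (1.0 → 1.533): reflection off a higher-index medium gives a half-wave phase shift.
Ray reflecting at the bottom interface goes from n = 1.533 toward n = 1.33: no phase shift.
The two reflections differ by half a wavelength.
For minimum reflection here: 2 n t = m λ.
Minimum nonzero at m = 1: t = λ / (2 n) = 617 / (2 × 1.533) = 201 nm.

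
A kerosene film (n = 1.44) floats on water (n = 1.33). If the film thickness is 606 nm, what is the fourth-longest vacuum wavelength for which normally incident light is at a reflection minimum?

436 nm

At the upper boundary (n = 1.0 to n = 1.44) the reflected ray undergoes a half-wave phase shift.
At the lower boundary (n = 1.44 to n = 1.33) the reflected ray undergoes no phase shift.
Exactly one π shift → a net half-wave offset.
With one net inversion, destructive interference in reflection requires 2 n t = m λ.
λ = 2 n t / m. The fourth-longest wavelength is m = 4: λ = 2 × 1.44 × 606 / 4.00 = 436 nm.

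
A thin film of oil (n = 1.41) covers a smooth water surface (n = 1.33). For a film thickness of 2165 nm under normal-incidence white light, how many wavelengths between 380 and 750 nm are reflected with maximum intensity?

8

Top surface (1.0 → 1.41): reflection off a higher-index medium gives a half-wave phase shift.
Bottom surface (1.41 → 1.33): reflection off a lower-index medium gives no phase shift.
The two reflections differ by half a wavelength.
So the condition for constructive reflection is 2 n t = (m + ½) λ.
λ = 2 n t / (m + ½) = 6105 / (m + ½) nm.
m=7: 814 nm (IR); m=8: 718 nm (visible); m=9: 643 nm (visible); m=10: 581 nm (visible); m=11: 531 nm (visible); m=12: 488 nm (visible); m=13: 452 nm (visible); m=14: 421 nm (visible); m=15: 394 nm (visible); m=16: 370 nm (UV).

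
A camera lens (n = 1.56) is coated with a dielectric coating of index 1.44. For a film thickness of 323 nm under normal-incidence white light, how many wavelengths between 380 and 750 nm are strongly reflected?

1

At the upper boundary (n = 1.0 to n = 1.44) the reflected ray undergoes a half-wave phase shift.
Ray reflecting at the bottom interface goes from n = 1.44 toward n = 1.56: a half-wave phase shift.
Net: no relative phase inversion (both shifts match).
For bright reflection here: 2 n t = m λ.
λ = 2 n t / m = 930 / m nm.
m=1: 930 nm (IR); m=2: 465 nm (visible); m=3: 310 nm (UV).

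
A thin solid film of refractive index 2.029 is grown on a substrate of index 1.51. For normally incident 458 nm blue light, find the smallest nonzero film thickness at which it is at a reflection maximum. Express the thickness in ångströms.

Ray reflecting at the top interface goes from n = 1.0 toward n = 2.029: a half-wave phase shift.
Ray reflecting at the bottom interface goes from n = 2.029 toward n = 1.51: no phase shift.
Exactly one π shift → a net half-wave offset.
With one net inversion, constructive interference in reflection requires 2 n t = (m + ½) λ.
Minimum at m = 0: t = λ / (4 n) = 458 / (4 × 2.029) = 56.4 nm.

564 Å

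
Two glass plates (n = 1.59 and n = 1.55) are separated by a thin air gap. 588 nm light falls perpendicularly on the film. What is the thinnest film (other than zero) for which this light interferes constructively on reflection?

147 nm

Top surface (1.59 → 1.0): reflection off a lower-index medium gives no phase shift.
At the lower boundary (n = 1.0 to n = 1.55) the reflected ray undergoes a half-wave phase shift.
Net: one phase inversion between the two reflected rays.
So the condition for constructive reflection is 2 n t = (m + ½) λ.
Minimum at m = 0: t = λ / (4 n) = 588 / (4 × 1.0) = 147 nm.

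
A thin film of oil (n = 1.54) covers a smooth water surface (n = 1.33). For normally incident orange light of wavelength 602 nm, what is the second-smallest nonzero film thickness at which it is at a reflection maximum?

293 nm

Ray reflecting at the top interface goes from n = 1.0 toward n = 1.54: a half-wave phase shift.
At the lower boundary (n = 1.54 to n = 1.33) the reflected ray undergoes no phase shift.
Net: one phase inversion between the two reflected rays.
With one net inversion, constructive interference in reflection requires 2 n t = (m + ½) λ.
The second-smallest nonzero thickness corresponds to m = 1: t = (m + ½) λ / (2 n) = 1.50 × 602 / (2 × 1.54) = 293 nm.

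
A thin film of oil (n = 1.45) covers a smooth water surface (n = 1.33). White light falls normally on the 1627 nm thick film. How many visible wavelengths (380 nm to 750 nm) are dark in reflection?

6

Top surface (1.0 → 1.45): reflection off a higher-index medium gives a half-wave phase shift.
At the lower boundary (n = 1.45 to n = 1.33) the reflected ray undergoes no phase shift.
Net: one phase inversion between the two reflected rays.
So the condition for destructive reflection is 2 n t = m λ.
λ = 2 n t / m = 4718 / m nm.
m=6: 786 nm (IR); m=7: 674 nm (visible); m=8: 590 nm (visible); m=9: 524 nm (visible); m=10: 472 nm (visible); m=11: 429 nm (visible); m=12: 393 nm (visible); m=13: 363 nm (UV).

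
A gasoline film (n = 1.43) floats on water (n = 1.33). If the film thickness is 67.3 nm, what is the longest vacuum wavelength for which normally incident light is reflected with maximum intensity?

385 nm

At the upper boundary (n = 1.0 to n = 1.43) the reflected ray undergoes a half-wave phase shift.
Bottom surface (1.43 → 1.33): reflection off a lower-index medium gives no phase shift.
The two reflections differ by half a wavelength.
So the condition for constructive reflection is 2 n t = (m + ½) λ.
λ = 2 n t / (m + ½). The longest wavelength is m = 0: λ = 2 × 1.43 × 67.3 / 0.500 = 385 nm.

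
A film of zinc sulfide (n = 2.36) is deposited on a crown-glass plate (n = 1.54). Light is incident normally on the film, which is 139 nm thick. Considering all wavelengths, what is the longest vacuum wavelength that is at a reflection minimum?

656 nm

At the upper boundary (n = 1.0 to n = 2.36) the reflected ray undergoes a half-wave phase shift.
Ray reflecting at the bottom interface goes from n = 2.36 toward n = 1.54: no phase shift.
The two reflections differ by half a wavelength.
For dark reflection here: 2 n t = m λ.
λ = 2 n t / m. The longest wavelength is m = 1: λ = 2 × 2.36 × 139 / 1.00 = 656 nm.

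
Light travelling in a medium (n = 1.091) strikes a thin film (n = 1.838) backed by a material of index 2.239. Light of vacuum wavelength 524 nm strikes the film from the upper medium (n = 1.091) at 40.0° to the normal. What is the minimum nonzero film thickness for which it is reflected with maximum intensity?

154 nm

At the upper boundary (n = 1.091 to n = 1.838) the reflected ray undergoes a half-wave phase shift.
Ray reflecting at the bottom interface goes from n = 1.838 toward n = 2.239: a half-wave phase shift.
Zero or two π shifts → no net half-wave offset.
For bright reflection here: 2 n t cos θ_r = m λ.
Snell's law: 1.091 sin 40.0° = 1.838 sin θ_r → sin θ_r = 0.382, cos θ_r = 0.924.
Minimum nonzero at m = 1: t = λ / (2 n cos θ_r) = 524 / (2 × 1.838 × 0.924) = 154 nm.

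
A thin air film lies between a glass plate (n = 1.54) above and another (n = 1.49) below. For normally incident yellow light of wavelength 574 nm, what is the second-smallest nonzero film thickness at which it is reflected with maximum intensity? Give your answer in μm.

Top surface (1.54 → 1.0): reflection off a lower-index medium gives no phase shift.
Ray reflecting at the bottom interface goes from n = 1.0 toward n = 1.49: a half-wave phase shift.
Exactly one π shift → a net half-wave offset.
So the condition for constructive reflection is 2 n t = (m + ½) λ.
The second-smallest nonzero thickness corresponds to m = 1: t = (m + ½) λ / (2 n) = 1.50 × 574 / (2 × 1.0) = 431 nm.

0.431 μm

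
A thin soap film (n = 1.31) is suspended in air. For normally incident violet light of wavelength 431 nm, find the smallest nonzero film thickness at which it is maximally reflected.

Ray reflecting at the top interface goes from n = 1.0 toward n = 1.31: a half-wave phase shift.
At the lower boundary (n = 1.31 to n = 1.0) the reflected ray undergoes no phase shift.
Net: one phase inversion between the two reflected rays.
So the condition for constructive reflection is 2 n t = (m + ½) λ.
Minimum at m = 0: t = λ / (4 n) = 431 / (4 × 1.31) = 82.3 nm.

82.3 nm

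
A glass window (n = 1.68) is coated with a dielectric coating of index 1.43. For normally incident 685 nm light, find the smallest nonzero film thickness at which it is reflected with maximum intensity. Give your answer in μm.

Top surface (1.0 → 1.43): reflection off a higher-index medium gives a half-wave phase shift.
Ray reflecting at the bottom interface goes from n = 1.43 toward n = 1.68: a half-wave phase shift.
Zero or two π shifts → no net half-wave offset.
With no net inversion, constructive interference in reflection requires 2 n t = m λ.
Minimum nonzero at m = 1: t = λ / (2 n) = 685 / (2 × 1.43) = 240 nm.

0.240 μm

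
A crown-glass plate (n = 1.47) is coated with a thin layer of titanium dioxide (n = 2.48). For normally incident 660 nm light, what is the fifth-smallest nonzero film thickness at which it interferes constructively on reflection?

Ray reflecting at the top interface goes from n = 1.0 toward n = 2.48: a half-wave phase shift.
Bottom surface (2.48 → 1.47): reflection off a lower-index medium gives no phase shift.
The two reflections differ by half a wavelength.
So the condition for constructive reflection is 2 n t = (m + ½) λ.
The fifth-smallest nonzero thickness corresponds to m = 4: t = (m + ½) λ / (2 n) = 4.50 × 660 / (2 × 2.48) = 599 nm.

599 nm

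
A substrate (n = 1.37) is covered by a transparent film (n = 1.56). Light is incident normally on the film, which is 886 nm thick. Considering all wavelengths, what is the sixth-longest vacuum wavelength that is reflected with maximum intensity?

503 nm

Top surface (1.0 → 1.56): reflection off a higher-index medium gives a half-wave phase shift.
At the lower boundary (n = 1.56 to n = 1.37) the reflected ray undergoes no phase shift.
The two reflections differ by half a wavelength.
So the condition for constructive reflection is 2 n t = (m + ½) λ.
λ = 2 n t / (m + ½). The sixth-longest wavelength is m = 5: λ = 2 × 1.56 × 886 / 5.50 = 503 nm.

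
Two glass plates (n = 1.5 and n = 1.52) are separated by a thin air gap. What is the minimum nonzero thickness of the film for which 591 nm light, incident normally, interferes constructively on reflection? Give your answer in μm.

0.148 μm

Ray reflecting at the top interface goes from n = 1.5 toward n = 1.0: no phase shift.
At the lower boundary (n = 1.0 to n = 1.52) the reflected ray undergoes a half-wave phase shift.
Net: one phase inversion between the two reflected rays.
With one net inversion, constructive interference in reflection requires 2 n t = (m + ½) λ.
Minimum at m = 0: t = λ / (4 n) = 591 / (4 × 1.0) = 148 nm.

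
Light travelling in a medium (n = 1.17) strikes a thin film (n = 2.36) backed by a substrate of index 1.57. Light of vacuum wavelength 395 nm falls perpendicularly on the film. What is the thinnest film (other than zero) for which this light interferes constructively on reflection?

Ray reflecting at the top interface goes from n = 1.17 toward n = 2.36: a half-wave phase shift.
Ray reflecting at the bottom interface goes from n = 2.36 toward n = 1.57: no phase shift.
The two reflections differ by half a wavelength.
With one net inversion, constructive interference in reflection requires 2 n t = (m + ½) λ.
Minimum at m = 0: t = λ / (4 n) = 395 / (4 × 2.36) = 41.8 nm.

41.8 nm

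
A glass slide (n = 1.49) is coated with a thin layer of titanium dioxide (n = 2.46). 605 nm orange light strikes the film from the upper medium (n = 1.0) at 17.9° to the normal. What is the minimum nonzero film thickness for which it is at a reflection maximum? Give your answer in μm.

0.0620 μm

Top surface (1.0 → 2.46): reflection off a higher-index medium gives a half-wave phase shift.
At the lower boundary (n = 2.46 to n = 1.49) the reflected ray undergoes no phase shift.
Net: one phase inversion between the two reflected rays.
So the condition for constructive reflection is 2 n t cos θ_r = (m + ½) λ.
Snell's law: 1.0 sin 17.9° = 2.46 sin θ_r → sin θ_r = 0.125, cos θ_r = 0.992.
Minimum at m = 0: t = λ / (4 n cos θ_r) = 605 / (4 × 2.46 × 0.992) = 62.0 nm.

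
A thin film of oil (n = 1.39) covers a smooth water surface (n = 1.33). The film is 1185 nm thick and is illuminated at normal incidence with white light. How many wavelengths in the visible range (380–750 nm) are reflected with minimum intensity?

At the upper boundary (n = 1.0 to n = 1.39) the reflected ray undergoes a half-wave phase shift.
At the lower boundary (n = 1.39 to n = 1.33) the reflected ray undergoes no phase shift.
Net: one phase inversion between the two reflected rays.
With one net inversion, destructive interference in reflection requires 2 n t = m λ.
λ = 2 n t / m = 3294 / m nm.
m=4: 824 nm (IR); m=5: 659 nm (visible); m=6: 549 nm (visible); m=7: 471 nm (visible); m=8: 412 nm (visible); m=9: 366 nm (UV).

4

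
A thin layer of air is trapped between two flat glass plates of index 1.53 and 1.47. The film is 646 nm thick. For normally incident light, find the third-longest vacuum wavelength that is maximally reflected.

At the upper boundary (n = 1.53 to n = 1.0) the reflected ray undergoes no phase shift.
At the lower boundary (n = 1.0 to n = 1.47) the reflected ray undergoes a half-wave phase shift.
Exactly one π shift → a net half-wave offset.
For maximum reflection here: 2 n t = (m + ½) λ.
λ = 2 n t / (m + ½). The third-longest wavelength is m = 2: λ = 2 × 1.0 × 646 / 2.50 = 517 nm.

517 nm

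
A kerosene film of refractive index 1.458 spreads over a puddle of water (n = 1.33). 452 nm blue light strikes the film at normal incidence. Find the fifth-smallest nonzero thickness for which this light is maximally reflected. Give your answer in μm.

0.698 μm

Top surface (1.0 → 1.458): reflection off a higher-index medium gives a half-wave phase shift.
Ray reflecting at the bottom interface goes from n = 1.458 toward n = 1.33: no phase shift.
The two reflections differ by half a wavelength.
For bright reflection here: 2 n t = (m + ½) λ.
The fifth-smallest nonzero thickness corresponds to m = 4: t = (m + ½) λ / (2 n) = 4.50 × 452 / (2 × 1.458) = 698 nm.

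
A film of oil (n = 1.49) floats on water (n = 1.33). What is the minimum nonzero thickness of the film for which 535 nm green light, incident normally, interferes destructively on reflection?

180 nm

At the upper boundary (n = 1.0 to n = 1.49) the reflected ray undergoes a half-wave phase shift.
Ray reflecting at the bottom interface goes from n = 1.49 toward n = 1.33: no phase shift.
Net: one phase inversion between the two reflected rays.
For minimum reflection here: 2 n t = m λ.
Minimum nonzero at m = 1: t = λ / (2 n) = 535 / (2 × 1.49) = 180 nm.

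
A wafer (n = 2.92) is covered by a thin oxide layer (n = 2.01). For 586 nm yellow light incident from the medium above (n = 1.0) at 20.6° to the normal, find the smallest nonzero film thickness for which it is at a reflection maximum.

Top surface (1.0 → 2.01): reflection off a higher-index medium gives a half-wave phase shift.
At the lower boundary (n = 2.01 to n = 2.92) the reflected ray undergoes a half-wave phase shift.
Zero or two π shifts → no net half-wave offset.
So the condition for constructive reflection is 2 n t cos θ_r = m λ.
Snell's law: 1.0 sin 20.6° = 2.01 sin θ_r → sin θ_r = 0.175, cos θ_r = 0.985.
Minimum nonzero at m = 1: t = λ / (2 n cos θ_r) = 586 / (2 × 2.01 × 0.985) = 148 nm.

148 nm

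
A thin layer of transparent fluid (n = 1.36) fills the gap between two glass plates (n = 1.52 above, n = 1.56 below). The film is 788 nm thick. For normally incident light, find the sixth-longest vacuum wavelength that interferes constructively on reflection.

At the upper boundary (n = 1.52 to n = 1.36) the reflected ray undergoes no phase shift.
Bottom surface (1.36 → 1.56): reflection off a higher-index medium gives a half-wave phase shift.
The two reflections differ by half a wavelength.
With one net inversion, constructive interference in reflection requires 2 n t = (m + ½) λ.
λ = 2 n t / (m + ½). The sixth-longest wavelength is m = 5: λ = 2 × 1.36 × 788 / 5.50 = 390 nm.

390 nm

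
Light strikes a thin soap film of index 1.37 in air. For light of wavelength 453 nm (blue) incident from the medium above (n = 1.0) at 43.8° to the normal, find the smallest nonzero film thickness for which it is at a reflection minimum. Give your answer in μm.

0.192 μm

At the upper boundary (n = 1.0 to n = 1.37) the reflected ray undergoes a half-wave phase shift.
Bottom surface (1.37 → 1.0): reflection off a lower-index medium gives no phase shift.
Exactly one π shift → a net half-wave offset.
With one net inversion, destructive interference in reflection requires 2 n t cos θ_r = m λ.
Snell's law: 1.0 sin 43.8° = 1.37 sin θ_r → sin θ_r = 0.505, cos θ_r = 0.863.
Minimum nonzero at m = 1: t = λ / (2 n cos θ_r) = 453 / (2 × 1.37 × 0.863) = 192 nm.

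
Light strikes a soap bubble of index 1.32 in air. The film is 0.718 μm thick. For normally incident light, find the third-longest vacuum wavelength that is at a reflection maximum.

758 nm

Ray reflecting at the top interface goes from n = 1.0 toward n = 1.32: a half-wave phase shift.
Ray reflecting at the bottom interface goes from n = 1.32 toward n = 1.0: no phase shift.
Net: one phase inversion between the two reflected rays.
For bright reflection here: 2 n t = (m + ½) λ.
λ = 2 n t / (m + ½). The third-longest wavelength is m = 2: λ = 2 × 1.32 × 718 / 2.50 = 758 nm.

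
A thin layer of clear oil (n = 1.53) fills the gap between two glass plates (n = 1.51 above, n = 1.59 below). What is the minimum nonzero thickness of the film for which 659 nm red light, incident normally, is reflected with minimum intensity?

108 nm

At the upper boundary (n = 1.51 to n = 1.53) the reflected ray undergoes a half-wave phase shift.
At the lower boundary (n = 1.53 to n = 1.59) the reflected ray undergoes a half-wave phase shift.
Zero or two π shifts → no net half-wave offset.
With no net inversion, destructive interference in reflection requires 2 n t = (m + ½) λ.
Minimum at m = 0: t = λ / (4 n) = 659 / (4 × 1.53) = 108 nm.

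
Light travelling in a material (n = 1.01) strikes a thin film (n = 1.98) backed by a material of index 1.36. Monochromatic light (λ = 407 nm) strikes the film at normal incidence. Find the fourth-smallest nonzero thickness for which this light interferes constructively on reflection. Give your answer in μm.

Ray reflecting at the top interface goes from n = 1.01 toward n = 1.98: a half-wave phase shift.
Ray reflecting at the bottom interface goes from n = 1.98 toward n = 1.36: no phase shift.
Net: one phase inversion between the two reflected rays.
With one net inversion, constructive interference in reflection requires 2 n t = (m + ½) λ.
The fourth-smallest nonzero thickness corresponds to m = 3: t = (m + ½) λ / (2 n) = 3.50 × 407 / (2 × 1.98) = 360 nm.

0.360 μm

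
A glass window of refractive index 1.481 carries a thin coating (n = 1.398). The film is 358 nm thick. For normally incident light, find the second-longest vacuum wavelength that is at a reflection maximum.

500 nm

At the upper boundary (n = 1.0 to n = 1.398) the reflected ray undergoes a half-wave phase shift.
At the lower boundary (n = 1.398 to n = 1.481) the reflected ray undergoes a half-wave phase shift.
Zero or two π shifts → no net half-wave offset.
For maximum reflection here: 2 n t = m λ.
λ = 2 n t / m. The second-longest wavelength is m = 2: λ = 2 × 1.398 × 358 / 2.00 = 500 nm.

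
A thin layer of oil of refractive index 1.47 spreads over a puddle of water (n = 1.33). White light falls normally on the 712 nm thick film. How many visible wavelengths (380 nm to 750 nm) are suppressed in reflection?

At the upper boundary (n = 1.0 to n = 1.47) the reflected ray undergoes a half-wave phase shift.
Bottom surface (1.47 → 1.33): reflection off a lower-index medium gives no phase shift.
Exactly one π shift → a net half-wave offset.
With one net inversion, destructive interference in reflection requires 2 n t = m λ.
λ = 2 n t / m = 2093 / m nm.
m=2: 1047 nm (IR); m=3: 698 nm (visible); m=4: 523 nm (visible); m=5: 419 nm (visible); m=6: 349 nm (UV).

3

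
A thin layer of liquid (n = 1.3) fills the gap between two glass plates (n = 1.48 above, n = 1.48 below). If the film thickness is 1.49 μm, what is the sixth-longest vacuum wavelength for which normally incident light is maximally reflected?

Top surface (1.48 → 1.3): reflection off a lower-index medium gives no phase shift.
Bottom surface (1.3 → 1.48): reflection off a higher-index medium gives a half-wave phase shift.
The two reflections differ by half a wavelength.
With one net inversion, constructive interference in reflection requires 2 n t = (m + ½) λ.
λ = 2 n t / (m + ½). The sixth-longest wavelength is m = 5: λ = 2 × 1.3 × 1490 / 5.50 = 704 nm.

704 nm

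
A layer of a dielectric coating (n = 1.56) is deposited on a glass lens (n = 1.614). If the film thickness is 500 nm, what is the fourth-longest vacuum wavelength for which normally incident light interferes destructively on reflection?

Top surface (1.0 → 1.56): reflection off a higher-index medium gives a half-wave phase shift.
At the lower boundary (n = 1.56 to n = 1.614) the reflected ray undergoes a half-wave phase shift.
The two reflections carry the same phase change, so no net offset.
So the condition for destructive reflection is 2 n t = (m + ½) λ.
λ = 2 n t / (m + ½). The fourth-longest wavelength is m = 3: λ = 2 × 1.56 × 500 / 3.50 = 446 nm.

446 nm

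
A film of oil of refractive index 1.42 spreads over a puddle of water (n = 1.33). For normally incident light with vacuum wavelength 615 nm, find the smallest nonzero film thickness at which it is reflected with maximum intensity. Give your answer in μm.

At the upper boundary (n = 1.0 to n = 1.42) the reflected ray undergoes a half-wave phase shift.
Ray reflecting at the bottom interface goes from n = 1.42 toward n = 1.33: no phase shift.
Exactly one π shift → a net half-wave offset.
With one net inversion, constructive interference in reflection requires 2 n t = (m + ½) λ.
Minimum at m = 0: t = λ / (4 n) = 615 / (4 × 1.42) = 108 nm.

0.108 μm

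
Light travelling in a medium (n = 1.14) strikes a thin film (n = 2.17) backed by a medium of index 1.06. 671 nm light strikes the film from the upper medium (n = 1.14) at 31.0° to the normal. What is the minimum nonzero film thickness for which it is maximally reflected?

80.3 nm

Ray reflecting at the top interface goes from n = 1.14 toward n = 2.17: a half-wave phase shift.
Ray reflecting at the bottom interface goes from n = 2.17 toward n = 1.06: no phase shift.
Net: one phase inversion between the two reflected rays.
With one net inversion, constructive interference in reflection requires 2 n t cos θ_r = (m + ½) λ.
Snell's law: 1.14 sin 31.0° = 2.17 sin θ_r → sin θ_r = 0.271, cos θ_r = 0.963.
Minimum at m = 0: t = λ / (4 n cos θ_r) = 671 / (4 × 2.17 × 0.963) = 80.3 nm.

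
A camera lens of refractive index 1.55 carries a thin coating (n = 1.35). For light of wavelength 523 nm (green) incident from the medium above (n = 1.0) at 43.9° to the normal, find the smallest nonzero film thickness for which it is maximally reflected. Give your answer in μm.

0.226 μm

Ray reflecting at the top interface goes from n = 1.0 toward n = 1.35: a half-wave phase shift.
Ray reflecting at the bottom interface goes from n = 1.35 toward n = 1.55: a half-wave phase shift.
The two reflections carry the same phase change, so no net offset.
So the condition for constructive reflection is 2 n t cos θ_r = m λ.
Snell's law: 1.0 sin 43.9° = 1.35 sin θ_r → sin θ_r = 0.514, cos θ_r = 0.858.
Minimum nonzero at m = 1: t = λ / (2 n cos θ_r) = 523 / (2 × 1.35 × 0.858) = 226 nm.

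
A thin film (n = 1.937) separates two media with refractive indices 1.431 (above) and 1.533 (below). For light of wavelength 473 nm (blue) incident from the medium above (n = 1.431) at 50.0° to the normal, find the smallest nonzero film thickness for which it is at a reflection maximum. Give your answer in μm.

0.0740 μm

At the upper boundary (n = 1.431 to n = 1.937) the reflected ray undergoes a half-wave phase shift.
Ray reflecting at the bottom interface goes from n = 1.937 toward n = 1.533: no phase shift.
Exactly one π shift → a net half-wave offset.
With one net inversion, constructive interference in reflection requires 2 n t cos θ_r = (m + ½) λ.
Snell's law: 1.431 sin 50.0° = 1.937 sin θ_r → sin θ_r = 0.566, cos θ_r = 0.824.
Minimum at m = 0: t = λ / (4 n cos θ_r) = 473 / (4 × 1.937 × 0.824) = 74.0 nm.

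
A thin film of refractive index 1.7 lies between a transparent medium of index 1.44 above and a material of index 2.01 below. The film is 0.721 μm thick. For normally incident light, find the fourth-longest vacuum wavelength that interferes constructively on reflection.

613 nm

Ray reflecting at the top interface goes from n = 1.44 toward n = 1.7: a half-wave phase shift.
At the lower boundary (n = 1.7 to n = 2.01) the reflected ray undergoes a half-wave phase shift.
Net: no relative phase inversion (both shifts match).
So the condition for constructive reflection is 2 n t = m λ.
λ = 2 n t / m. The fourth-longest wavelength is m = 4: λ = 2 × 1.7 × 721 / 4.00 = 613 nm.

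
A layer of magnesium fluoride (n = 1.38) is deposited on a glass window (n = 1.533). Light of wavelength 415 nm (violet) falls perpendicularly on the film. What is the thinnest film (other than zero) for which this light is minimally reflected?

Top surface (1.0 → 1.38): reflection off a higher-index medium gives a half-wave phase shift.
Ray reflecting at the bottom interface goes from n = 1.38 toward n = 1.533: a half-wave phase shift.
Net: no relative phase inversion (both shifts match).
With no net inversion, destructive interference in reflection requires 2 n t = (m + ½) λ.
Minimum at m = 0: t = λ / (4 n) = 415 / (4 × 1.38) = 75.2 nm.

75.2 nm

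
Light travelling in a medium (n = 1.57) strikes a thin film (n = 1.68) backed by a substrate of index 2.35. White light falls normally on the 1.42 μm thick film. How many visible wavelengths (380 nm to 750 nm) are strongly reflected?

Ray reflecting at the top interface goes from n = 1.57 toward n = 1.68: a half-wave phase shift.
Ray reflecting at the bottom interface goes from n = 1.68 toward n = 2.35: a half-wave phase shift.
Net: no relative phase inversion (both shifts match).
For strong reflection here: 2 n t = m λ.
λ = 2 n t / m = 4771 / m nm.
m=6: 795 nm (IR); m=7: 682 nm (visible); m=8: 596 nm (visible); m=9: 530 nm (visible); m=10: 477 nm (visible); m=11: 434 nm (visible); m=12: 398 nm (visible); m=13: 367 nm (UV).

6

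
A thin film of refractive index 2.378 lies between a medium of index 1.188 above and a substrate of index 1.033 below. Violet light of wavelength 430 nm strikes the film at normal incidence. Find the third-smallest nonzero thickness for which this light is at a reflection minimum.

At the upper boundary (n = 1.188 to n = 2.378) the reflected ray undergoes a half-wave phase shift.
Ray reflecting at the bottom interface goes from n = 2.378 toward n = 1.033: no phase shift.
Net: one phase inversion between the two reflected rays.
With one net inversion, destructive interference in reflection requires 2 n t = m λ.
The third-smallest nonzero thickness corresponds to m = 3: t = m λ / (2 n) = 3.00 × 430 / (2 × 2.378) = 271 nm.

271 nm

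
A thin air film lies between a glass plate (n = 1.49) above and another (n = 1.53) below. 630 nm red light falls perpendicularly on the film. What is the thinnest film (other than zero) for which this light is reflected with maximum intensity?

158 nm

At the upper boundary (n = 1.49 to n = 1.0) the reflected ray undergoes no phase shift.
At the lower boundary (n = 1.0 to n = 1.53) the reflected ray undergoes a half-wave phase shift.
Net: one phase inversion between the two reflected rays.
For strong reflection here: 2 n t = (m + ½) λ.
Minimum at m = 0: t = λ / (4 n) = 630 / (4 × 1.0) = 158 nm.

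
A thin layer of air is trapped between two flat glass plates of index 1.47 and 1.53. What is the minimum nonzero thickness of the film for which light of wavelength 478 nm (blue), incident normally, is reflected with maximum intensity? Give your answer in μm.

At the upper boundary (n = 1.47 to n = 1.0) the reflected ray undergoes no phase shift.
Bottom surface (1.0 → 1.53): reflection off a higher-index medium gives a half-wave phase shift.
Exactly one π shift → a net half-wave offset.
For bright reflection here: 2 n t = (m + ½) λ.
Minimum at m = 0: t = λ / (4 n) = 478 / (4 × 1.0) = 120 nm.

0.120 μm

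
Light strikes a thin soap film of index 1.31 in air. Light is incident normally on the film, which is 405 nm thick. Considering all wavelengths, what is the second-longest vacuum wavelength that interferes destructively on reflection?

531 nm

At the upper boundary (n = 1.0 to n = 1.31) the reflected ray undergoes a half-wave phase shift.
At the lower boundary (n = 1.31 to n = 1.0) the reflected ray undergoes no phase shift.
Exactly one π shift → a net half-wave offset.
For weak reflection here: 2 n t = m λ.
λ = 2 n t / m. The second-longest wavelength is m = 2: λ = 2 × 1.31 × 405 / 2.00 = 531 nm.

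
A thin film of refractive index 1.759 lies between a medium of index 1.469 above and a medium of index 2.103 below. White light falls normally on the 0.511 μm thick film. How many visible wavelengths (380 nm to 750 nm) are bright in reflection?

2

At the upper boundary (n = 1.469 to n = 1.759) the reflected ray undergoes a half-wave phase shift.
Ray reflecting at the bottom interface goes from n = 1.759 toward n = 2.103: a half-wave phase shift.
Zero or two π shifts → no net half-wave offset.
For maximum reflection here: 2 n t = m λ.
λ = 2 n t / m = 1798 / m nm.
m=2: 899 nm (IR); m=3: 599 nm (visible); m=4: 449 nm (visible); m=5: 360 nm (UV).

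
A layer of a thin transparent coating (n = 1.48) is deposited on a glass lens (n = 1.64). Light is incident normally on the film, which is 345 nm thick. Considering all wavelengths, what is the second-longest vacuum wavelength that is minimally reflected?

Ray reflecting at the top interface goes from n = 1.0 toward n = 1.48: a half-wave phase shift.
Bottom surface (1.48 → 1.64): reflection off a higher-index medium gives a half-wave phase shift.
Zero or two π shifts → no net half-wave offset.
For dark reflection here: 2 n t = (m + ½) λ.
λ = 2 n t / (m + ½). The second-longest wavelength is m = 1: λ = 2 × 1.48 × 345 / 1.50 = 681 nm.

681 nm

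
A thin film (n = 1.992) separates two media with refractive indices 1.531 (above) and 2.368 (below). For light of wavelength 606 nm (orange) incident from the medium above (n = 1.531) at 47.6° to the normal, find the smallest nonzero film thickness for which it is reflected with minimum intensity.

92.4 nm

Ray reflecting at the top interface goes from n = 1.531 toward n = 1.992: a half-wave phase shift.
At the lower boundary (n = 1.992 to n = 2.368) the reflected ray undergoes a half-wave phase shift.
Zero or two π shifts → no net half-wave offset.
So the condition for destructive reflection is 2 n t cos θ_r = (m + ½) λ.
Snell's law: 1.531 sin 47.6° = 1.992 sin θ_r → sin θ_r = 0.568, cos θ_r = 0.823.
Minimum at m = 0: t = λ / (4 n cos θ_r) = 606 / (4 × 1.992 × 0.823) = 92.4 nm.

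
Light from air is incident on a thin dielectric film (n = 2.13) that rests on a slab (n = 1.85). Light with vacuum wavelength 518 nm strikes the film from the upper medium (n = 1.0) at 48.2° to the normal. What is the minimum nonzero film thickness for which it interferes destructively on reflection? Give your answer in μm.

0.130 μm

At the upper boundary (n = 1.0 to n = 2.13) the reflected ray undergoes a half-wave phase shift.
Ray reflecting at the bottom interface goes from n = 2.13 toward n = 1.85: no phase shift.
The two reflections differ by half a wavelength.
With one net inversion, destructive interference in reflection requires 2 n t cos θ_r = m λ.
Snell's law: 1.0 sin 48.2° = 2.13 sin θ_r → sin θ_r = 0.350, cos θ_r = 0.937.
Minimum nonzero at m = 1: t = λ / (2 n cos θ_r) = 518 / (2 × 2.13 × 0.937) = 130 nm.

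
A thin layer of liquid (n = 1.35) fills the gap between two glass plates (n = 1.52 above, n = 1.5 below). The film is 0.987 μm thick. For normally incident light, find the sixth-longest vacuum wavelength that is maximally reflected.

485 nm

At the upper boundary (n = 1.52 to n = 1.35) the reflected ray undergoes no phase shift.
Ray reflecting at the bottom interface goes from n = 1.35 toward n = 1.5: a half-wave phase shift.
Net: one phase inversion between the two reflected rays.
For bright reflection here: 2 n t = (m + ½) λ.
λ = 2 n t / (m + ½). The sixth-longest wavelength is m = 5: λ = 2 × 1.35 × 987 / 5.50 = 485 nm.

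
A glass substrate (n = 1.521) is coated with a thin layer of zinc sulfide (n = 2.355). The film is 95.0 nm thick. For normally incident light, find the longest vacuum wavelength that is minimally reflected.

Top surface (1.0 → 2.355): reflection off a higher-index medium gives a half-wave phase shift.
Ray reflecting at the bottom interface goes from n = 2.355 toward n = 1.521: no phase shift.
Net: one phase inversion between the two reflected rays.
With one net inversion, destructive interference in reflection requires 2 n t = m λ.
λ = 2 n t / m. The longest wavelength is m = 1: λ = 2 × 2.355 × 95.0 / 1.00 = 447 nm.

447 nm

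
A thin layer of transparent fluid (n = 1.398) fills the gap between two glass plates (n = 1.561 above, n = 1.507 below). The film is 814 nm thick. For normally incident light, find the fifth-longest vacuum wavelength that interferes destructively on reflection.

Ray reflecting at the top interface goes from n = 1.561 toward n = 1.398: no phase shift.
Bottom surface (1.398 → 1.507): reflection off a higher-index medium gives a half-wave phase shift.
Exactly one π shift → a net half-wave offset.
For dark reflection here: 2 n t = m λ.
λ = 2 n t / m. The fifth-longest wavelength is m = 5: λ = 2 × 1.398 × 814 / 5.00 = 455 nm.

455 nm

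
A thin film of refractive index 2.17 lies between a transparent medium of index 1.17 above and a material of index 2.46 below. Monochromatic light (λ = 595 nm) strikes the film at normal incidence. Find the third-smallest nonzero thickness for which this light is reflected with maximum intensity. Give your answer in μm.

0.411 μm

At the upper boundary (n = 1.17 to n = 2.17) the reflected ray undergoes a half-wave phase shift.
At the lower boundary (n = 2.17 to n = 2.46) the reflected ray undergoes a half-wave phase shift.
Zero or two π shifts → no net half-wave offset.
So the condition for constructive reflection is 2 n t = m λ.
The third-smallest nonzero thickness corresponds to m = 3: t = m λ / (2 n) = 3.00 × 595 / (2 × 2.17) = 411 nm.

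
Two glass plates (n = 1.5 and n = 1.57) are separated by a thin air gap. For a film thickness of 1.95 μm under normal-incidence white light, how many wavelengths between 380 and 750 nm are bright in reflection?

5

Top surface (1.5 → 1.0): reflection off a lower-index medium gives no phase shift.
Ray reflecting at the bottom interface goes from n = 1.0 toward n = 1.57: a half-wave phase shift.
Net: one phase inversion between the two reflected rays.
For maximum reflection here: 2 n t = (m + ½) λ.
λ = 2 n t / (m + ½) = 3900 / (m + ½) nm.
m=4: 867 nm (IR); m=5: 709 nm (visible); m=6: 600 nm (visible); m=7: 520 nm (visible); m=8: 459 nm (visible); m=9: 411 nm (visible); m=10: 371 nm (UV).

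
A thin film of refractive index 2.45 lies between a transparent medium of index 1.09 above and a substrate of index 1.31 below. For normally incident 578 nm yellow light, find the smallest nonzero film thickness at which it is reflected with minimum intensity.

Top surface (1.09 → 2.45): reflection off a higher-index medium gives a half-wave phase shift.
Bottom surface (2.45 → 1.31): reflection off a lower-index medium gives no phase shift.
Exactly one π shift → a net half-wave offset.
With one net inversion, destructive interference in reflection requires 2 n t = m λ.
Minimum nonzero at m = 1: t = λ / (2 n) = 578 / (2 × 2.45) = 118 nm.

118 nm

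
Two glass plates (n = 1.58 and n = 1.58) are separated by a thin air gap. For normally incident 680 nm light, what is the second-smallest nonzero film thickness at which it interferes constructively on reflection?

510 nm

Top surface (1.58 → 1.0): reflection off a lower-index medium gives no phase shift.
Ray reflecting at the bottom interface goes from n = 1.0 toward n = 1.58: a half-wave phase shift.
Exactly one π shift → a net half-wave offset.
For maximum reflection here: 2 n t = (m + ½) λ.
The second-smallest nonzero thickness corresponds to m = 1: t = (m + ½) λ / (2 n) = 1.50 × 680 / (2 × 1.0) = 510 nm.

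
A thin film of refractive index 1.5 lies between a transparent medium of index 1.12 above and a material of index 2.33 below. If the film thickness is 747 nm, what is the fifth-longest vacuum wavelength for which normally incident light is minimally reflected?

498 nm

Top surface (1.12 → 1.5): reflection off a higher-index medium gives a half-wave phase shift.
Ray reflecting at the bottom interface goes from n = 1.5 toward n = 2.33: a half-wave phase shift.
The two reflections carry the same phase change, so no net offset.
So the condition for destructive reflection is 2 n t = (m + ½) λ.
λ = 2 n t / (m + ½). The fifth-longest wavelength is m = 4: λ = 2 × 1.5 × 747 / 4.50 = 498 nm.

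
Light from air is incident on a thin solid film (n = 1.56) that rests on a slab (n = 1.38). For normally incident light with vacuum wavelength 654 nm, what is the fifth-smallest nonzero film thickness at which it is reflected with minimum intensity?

1048 nm

Ray reflecting at the top interface goes from n = 1.0 toward n = 1.56: a half-wave phase shift.
Ray reflecting at the bottom interface goes from n = 1.56 toward n = 1.38: no phase shift.
The two reflections differ by half a wavelength.
For dark reflection here: 2 n t = m λ.
The fifth-smallest nonzero thickness corresponds to m = 5: t = m λ / (2 n) = 5.00 × 654 / (2 × 1.56) = 1048 nm.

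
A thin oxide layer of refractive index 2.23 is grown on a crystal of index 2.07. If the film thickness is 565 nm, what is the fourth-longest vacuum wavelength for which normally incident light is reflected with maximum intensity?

Ray reflecting at the top interface goes from n = 1.0 toward n = 2.23: a half-wave phase shift.
At the lower boundary (n = 2.23 to n = 2.07) the reflected ray undergoes no phase shift.
Exactly one π shift → a net half-wave offset.
For strong reflection here: 2 n t = (m + ½) λ.
λ = 2 n t / (m + ½). The fourth-longest wavelength is m = 3: λ = 2 × 2.23 × 565 / 3.50 = 720 nm.

720 nm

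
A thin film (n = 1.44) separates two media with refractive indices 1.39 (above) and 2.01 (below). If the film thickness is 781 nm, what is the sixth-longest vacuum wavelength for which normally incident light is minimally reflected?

409 nm

At the upper boundary (n = 1.39 to n = 1.44) the reflected ray undergoes a half-wave phase shift.
Bottom surface (1.44 → 2.01): reflection off a higher-index medium gives a half-wave phase shift.
Net: no relative phase inversion (both shifts match).
So the condition for destructive reflection is 2 n t = (m + ½) λ.
λ = 2 n t / (m + ½). The sixth-longest wavelength is m = 5: λ = 2 × 1.44 × 781 / 5.50 = 409 nm.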